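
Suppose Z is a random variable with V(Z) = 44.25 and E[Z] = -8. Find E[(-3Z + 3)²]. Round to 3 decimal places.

E[-3Z + 3] = -3·-8 + 3 = 27
V(-3Z + 3) = (-3)²·44.25 = 398.25
E[(-3Z + 3)²] = V((-3Z + 3)) + (E[(-3Z + 3)])² = 398.25 + (27)² = 1127.25

1127.250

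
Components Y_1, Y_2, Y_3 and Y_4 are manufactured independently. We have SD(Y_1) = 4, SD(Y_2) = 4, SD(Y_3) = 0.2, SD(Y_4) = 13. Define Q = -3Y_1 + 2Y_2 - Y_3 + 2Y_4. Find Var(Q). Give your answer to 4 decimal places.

884.0400

Var(Y_1) = 16, Var(Y_2) = 16, Var(Y_3) = 0.04, Var(Y_4) = 169
By independence, Var(Q) = (-3)²Var(Y_1) + (2)²Var(Y_2) + (-1)²Var(Y_3) + (2)²Var(Y_4)
= (-3)²·16 + (2)²·16 + (-1)²·0.04 + (2)²·169 = 884.04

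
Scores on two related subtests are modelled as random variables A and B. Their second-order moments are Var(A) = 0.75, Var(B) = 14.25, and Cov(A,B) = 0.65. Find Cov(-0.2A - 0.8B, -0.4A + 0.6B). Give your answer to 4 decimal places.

-6.6500

Cov(-0.2A - 0.8B, -0.4A + 0.6B) = (-0.2)(-0.4)Var(A) + (-0.8)(0.6)Var(B) + [(-0.2)(0.6) + (-0.8)(-0.4)]Cov(A,B)
= 0.08·0.75 + -0.48·14.25 + 0.2·0.65 = -6.65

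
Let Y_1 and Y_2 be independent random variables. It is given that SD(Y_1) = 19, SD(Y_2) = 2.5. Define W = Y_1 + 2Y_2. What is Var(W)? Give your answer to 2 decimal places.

Var(Y_1) = 361, Var(Y_2) = 6.25
By independence, Var(W) = (1)²Var(Y_1) + (2)²Var(Y_2)
= (1)²·361 + (2)²·6.25 = 386

386.00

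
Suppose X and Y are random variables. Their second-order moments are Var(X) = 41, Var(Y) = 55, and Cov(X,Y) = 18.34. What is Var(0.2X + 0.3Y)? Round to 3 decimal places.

8.791

Var(0.2X + 0.3Y) = (0.2)²·Var(X) + (0.3)²·Var(Y) + 2·(0.2)·(0.3)·Cov(X,Y)
= 0.04·41 + 0.09·55 + 0.12·18.34 = 8.7908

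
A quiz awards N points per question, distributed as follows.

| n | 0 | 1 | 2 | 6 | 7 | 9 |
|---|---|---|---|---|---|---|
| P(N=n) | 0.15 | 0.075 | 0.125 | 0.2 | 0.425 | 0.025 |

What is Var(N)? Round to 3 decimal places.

E[N] = (0)(0.15) + (1)(0.075) + (2)(0.125) + (6)(0.2) + (7)(0.425) + (9)(0.025) = 4.725
E[N²] = (0)²(0.15) + (1)²(0.075) + (2)²(0.125) + (6)²(0.2) + (7)²(0.425) + (9)²(0.025) = 30.625
Var(N) = E[N²] − (E[N])² = 30.625 − (4.725)² = 8.299375

8.299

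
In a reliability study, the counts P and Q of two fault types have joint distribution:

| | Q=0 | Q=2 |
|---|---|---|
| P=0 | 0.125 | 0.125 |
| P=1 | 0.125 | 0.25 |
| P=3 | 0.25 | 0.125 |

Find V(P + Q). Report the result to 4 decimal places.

E[P] = 1.5,  E[Q] = 1,  E[PQ] = 1.25
V(P) = 3.75 − (1.5)² = 1.5;  V(Q) = 2 − (1)² = 1
Cov(P,Q) = 1.25 − (1.5)(1) = -0.25
V(P + Q) = (1)²·1.5 + (1)²·1 + 2·(1)·(1)·-0.25 = 2

2.0000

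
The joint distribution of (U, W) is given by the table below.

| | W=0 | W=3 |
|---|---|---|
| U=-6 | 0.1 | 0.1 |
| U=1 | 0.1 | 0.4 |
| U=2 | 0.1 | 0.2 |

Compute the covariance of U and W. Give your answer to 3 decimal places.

0.810

E[U] = -0.1,  E[W] = 2.1
E[UW] = 0.6
Cov(U,W) = E[UW] − E[U]E[W] = 0.6 − (-0.1)(2.1) = 0.81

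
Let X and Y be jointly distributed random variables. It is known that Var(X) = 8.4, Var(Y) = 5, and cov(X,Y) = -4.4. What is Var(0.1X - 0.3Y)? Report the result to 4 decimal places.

Var(0.1X - 0.3Y) = (0.1)²·Var(X) + (-0.3)²·Var(Y) + 2·(0.1)·(-0.3)·cov(X,Y)
= 0.01·8.4 + 0.09·5 + -0.06·-4.4 = 0.798

0.7980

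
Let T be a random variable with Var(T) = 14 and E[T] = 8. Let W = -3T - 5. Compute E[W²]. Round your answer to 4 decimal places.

967.0000

E[-3T - 5] = -3·8 − 5 = -29
Var(-3T - 5) = (-3)²·14 = 126
E[W²] = Var(W) + (E[W])² = 126 + (-29)² = 967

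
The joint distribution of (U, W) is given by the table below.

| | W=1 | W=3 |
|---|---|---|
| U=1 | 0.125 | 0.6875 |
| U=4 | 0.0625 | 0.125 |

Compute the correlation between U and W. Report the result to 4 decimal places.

-0.1795

E[U] = 1.5625,  E[W] = 2.625
E[UW] = 3.9375
Cov(U,W) = E[UW] − E[U]E[W] = 3.9375 − (1.5625)(2.625) = -0.1640625
Var(U) = 1.37109375,  Var(W) = 0.609375
ρ = -0.1640625 / √(1.37109375·0.609375) ≈ -0.1795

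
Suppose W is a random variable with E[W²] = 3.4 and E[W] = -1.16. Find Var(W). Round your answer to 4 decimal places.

2.0544

Var(W) = 3.4 − (-1.16)² = 2.0544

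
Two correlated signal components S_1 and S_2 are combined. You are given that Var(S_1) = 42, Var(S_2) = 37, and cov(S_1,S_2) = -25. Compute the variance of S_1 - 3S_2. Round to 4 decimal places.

525.0000

Var(S_1 - 3S_2) = (1)²·Var(S_1) + (-3)²·Var(S_2) + 2·(1)·(-3)·cov(S_1,S_2)
= 1·42 + 9·37 + -6·-25 = 525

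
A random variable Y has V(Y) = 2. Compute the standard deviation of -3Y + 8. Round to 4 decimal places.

V(-3Y + 8) = (-3)²·2 = 18
sd(-3Y + 8) = √18 ≈ 4.2426

4.2426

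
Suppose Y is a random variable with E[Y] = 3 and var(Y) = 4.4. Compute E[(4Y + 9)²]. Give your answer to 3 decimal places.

E[4Y + 9] = 4·3 + 9 = 21
var(4Y + 9) = (4)²·4.4 = 70.4
E[(4Y + 9)²] = var((4Y + 9)) + (E[(4Y + 9)])² = 70.4 + (21)² = 511.4

511.400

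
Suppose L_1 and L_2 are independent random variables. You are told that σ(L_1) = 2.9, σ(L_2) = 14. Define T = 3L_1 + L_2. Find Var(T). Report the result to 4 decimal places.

271.6900

Var(L_1) = 8.41, Var(L_2) = 196
By independence, Var(T) = (3)²Var(L_1) + (1)²Var(L_2)
= (3)²·8.41 + (1)²·196 = 271.69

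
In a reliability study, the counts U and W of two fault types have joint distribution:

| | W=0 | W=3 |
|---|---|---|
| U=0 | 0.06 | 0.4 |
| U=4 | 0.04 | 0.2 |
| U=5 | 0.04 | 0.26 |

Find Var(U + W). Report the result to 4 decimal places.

6.2784

E[U] = 2.46,  E[W] = 2.58,  E[UW] = 6.3
Var(U) = 11.34 − (2.46)² = 5.2884;  Var(W) = 7.74 − (2.58)² = 1.0836
cov(U,W) = 6.3 − (2.46)(2.58) = -0.0468
Var(U + W) = (1)²·5.2884 + (1)²·1.0836 + 2·(1)·(1)·-0.0468 = 6.2784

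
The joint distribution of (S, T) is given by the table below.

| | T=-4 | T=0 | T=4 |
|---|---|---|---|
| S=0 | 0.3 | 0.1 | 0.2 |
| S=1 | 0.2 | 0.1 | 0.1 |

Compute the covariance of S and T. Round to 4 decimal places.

-0.0800

E[S] = 0.4,  E[T] = -0.8
E[ST] = -0.4
Cov(S,T) = E[ST] − E[S]E[T] = -0.4 − (0.4)(-0.8) = -0.08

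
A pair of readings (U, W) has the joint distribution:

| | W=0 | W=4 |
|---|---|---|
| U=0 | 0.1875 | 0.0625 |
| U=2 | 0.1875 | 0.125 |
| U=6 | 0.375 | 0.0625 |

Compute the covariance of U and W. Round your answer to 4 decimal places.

E[U] = 3.25,  E[W] = 1
E[UW] = 2.5
Cov(U,W) = E[UW] − E[U]E[W] = 2.5 − (3.25)(1) = -0.75

-0.7500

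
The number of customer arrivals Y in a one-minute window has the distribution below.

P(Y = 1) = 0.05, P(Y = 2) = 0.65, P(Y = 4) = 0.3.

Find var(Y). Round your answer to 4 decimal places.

E[Y] = (1)(0.05) + (2)(0.65) + (4)(0.3) = 2.55
E[Y²] = (1)²(0.05) + (2)²(0.65) + (4)²(0.3) = 7.45
var(Y) = E[Y²] − (E[Y])² = 7.45 − (2.55)² = 0.9475

0.9475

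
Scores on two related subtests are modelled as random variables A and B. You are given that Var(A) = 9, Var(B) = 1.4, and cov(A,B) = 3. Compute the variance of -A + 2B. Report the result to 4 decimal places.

Var(-A + 2B) = (-1)²·Var(A) + (2)²·Var(B) + 2·(-1)·(2)·cov(A,B)
= 1·9 + 4·1.4 + -4·3 = 2.6

2.6000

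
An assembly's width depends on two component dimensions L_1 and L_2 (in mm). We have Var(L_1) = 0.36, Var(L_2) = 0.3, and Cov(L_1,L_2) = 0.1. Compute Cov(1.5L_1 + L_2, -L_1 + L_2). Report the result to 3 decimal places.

Cov(1.5L_1 + L_2, -L_1 + L_2) = (1.5)(-1)Var(L_1) + (1)(1)Var(L_2) + [(1.5)(1) + (1)(-1)]Cov(L_1,L_2)
= -1.5·0.36 + 1·0.3 + 0.5·0.1 = -0.19

-0.190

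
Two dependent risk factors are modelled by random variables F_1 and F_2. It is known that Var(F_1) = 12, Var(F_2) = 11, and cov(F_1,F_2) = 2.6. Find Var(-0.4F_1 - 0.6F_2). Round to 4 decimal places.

7.1280

Var(-0.4F_1 - 0.6F_2) = (-0.4)²·Var(F_1) + (-0.6)²·Var(F_2) + 2·(-0.4)·(-0.6)·cov(F_1,F_2)
= 0.16·12 + 0.36·11 + 0.48·2.6 = 7.128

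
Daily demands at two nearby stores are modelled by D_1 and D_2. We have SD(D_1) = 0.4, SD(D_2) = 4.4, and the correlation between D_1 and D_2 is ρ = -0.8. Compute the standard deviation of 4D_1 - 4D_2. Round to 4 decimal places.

18.9044

V(D_1) = (0.4)² = 0.16;  V(D_2) = (4.4)² = 19.36
cov(D_1,D_2) = ρ·SD(D_1)·SD(D_2) = -0.8·0.4·4.4 = -1.408
V(4D_1 - 4D_2) = (4)²·V(D_1) + (-4)²·V(D_2) + 2·(4)·(-4)·cov(D_1,D_2)
= 16·0.16 + 16·19.36 + -32·-1.408 = 357.376
SD(4D_1 - 4D_2) = √357.376 ≈ 18.9044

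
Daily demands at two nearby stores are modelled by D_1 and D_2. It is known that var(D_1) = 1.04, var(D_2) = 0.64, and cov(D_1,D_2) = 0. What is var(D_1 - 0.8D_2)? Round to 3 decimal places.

var(D_1 - 0.8D_2) = (1)²·var(D_1) + (-0.8)²·var(D_2) + 2·(1)·(-0.8)·cov(D_1,D_2)
= 1·1.04 + 0.64·0.64 + -1.6·0 = 1.4496

1.450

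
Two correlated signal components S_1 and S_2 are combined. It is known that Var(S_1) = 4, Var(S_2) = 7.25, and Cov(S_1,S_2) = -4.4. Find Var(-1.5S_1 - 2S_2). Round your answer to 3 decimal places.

Var(-1.5S_1 - 2S_2) = (-1.5)²·Var(S_1) + (-2)²·Var(S_2) + 2·(-1.5)·(-2)·Cov(S_1,S_2)
= 2.25·4 + 4·7.25 + 6·-4.4 = 11.6

11.600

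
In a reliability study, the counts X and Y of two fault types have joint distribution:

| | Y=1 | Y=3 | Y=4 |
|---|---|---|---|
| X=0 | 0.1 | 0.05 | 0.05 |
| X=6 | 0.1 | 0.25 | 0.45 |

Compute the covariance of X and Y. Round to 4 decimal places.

E[X] = 4.8,  E[Y] = 3.1
E[XY] = 15.9
cov(X,Y) = E[XY] − E[X]E[Y] = 15.9 − (4.8)(3.1) = 1.02

1.0200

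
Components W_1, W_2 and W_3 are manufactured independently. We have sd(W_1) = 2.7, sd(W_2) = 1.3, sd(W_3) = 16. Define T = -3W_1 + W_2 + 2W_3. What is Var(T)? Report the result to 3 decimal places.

1091.300

Var(W_1) = 7.29, Var(W_2) = 1.69, Var(W_3) = 256
By independence, Var(T) = (-3)²Var(W_1) + (1)²Var(W_2) + (2)²Var(W_3)
= (-3)²·7.29 + (1)²·1.69 + (2)²·256 = 1091.3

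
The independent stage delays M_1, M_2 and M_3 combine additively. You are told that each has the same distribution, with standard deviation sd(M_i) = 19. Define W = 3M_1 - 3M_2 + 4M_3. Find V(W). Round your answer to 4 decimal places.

12274.0000

V(M_i) = (19)² = 361
By independence, V(W) = (3)²V(M_1) + (-3)²V(M_2) + (4)²V(M_3)
= (3)²·361 + (-3)²·361 + (4)²·361 = 12274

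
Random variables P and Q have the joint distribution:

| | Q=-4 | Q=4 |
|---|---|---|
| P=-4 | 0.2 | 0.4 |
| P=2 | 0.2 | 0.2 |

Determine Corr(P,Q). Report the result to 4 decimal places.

-0.1667

E[P] = -1.6,  E[Q] = 0.8
E[PQ] = -3.2
Cov(P,Q) = E[PQ] − E[P]E[Q] = -3.2 − (-1.6)(0.8) = -1.92
Var(P) = 8.64,  Var(Q) = 15.36
ρ = -1.92 / √(8.64·15.36) ≈ -0.1667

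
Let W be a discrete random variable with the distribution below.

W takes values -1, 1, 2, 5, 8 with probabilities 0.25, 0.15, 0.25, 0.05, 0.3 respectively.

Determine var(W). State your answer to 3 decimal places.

E[W] = (-1)(0.25) + (1)(0.15) + (2)(0.25) + (5)(0.05) + (8)(0.3) = 3.05
E[W²] = (-1)²(0.25) + (1)²(0.15) + (2)²(0.25) + (5)²(0.05) + (8)²(0.3) = 21.85
var(W) = E[W²] − (E[W])² = 21.85 − (3.05)² = 12.5475

12.548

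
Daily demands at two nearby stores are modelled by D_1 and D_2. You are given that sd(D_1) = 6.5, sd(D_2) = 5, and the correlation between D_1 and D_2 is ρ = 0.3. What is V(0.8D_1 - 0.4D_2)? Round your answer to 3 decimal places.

V(D_1) = (6.5)² = 42.25;  V(D_2) = (5)² = 25
Cov(D_1,D_2) = ρ·sd(D_1)·sd(D_2) = 0.3·6.5·5 = 9.75
V(0.8D_1 - 0.4D_2) = (0.8)²·V(D_1) + (-0.4)²·V(D_2) + 2·(0.8)·(-0.4)·Cov(D_1,D_2)
= 0.64·42.25 + 0.16·25 + -0.64·9.75 = 24.8

24.800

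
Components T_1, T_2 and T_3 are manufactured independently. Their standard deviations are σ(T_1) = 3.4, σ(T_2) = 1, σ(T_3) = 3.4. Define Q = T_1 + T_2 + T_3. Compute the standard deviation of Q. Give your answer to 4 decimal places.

var(T_1) = 11.56, var(T_2) = 1, var(T_3) = 11.56
By independence, var(Q) = (1)²var(T_1) + (1)²var(T_2) + (1)²var(T_3)
= (1)²·11.56 + (1)²·1 + (1)²·11.56 = 24.12
σ(Q) = √24.12 ≈ 4.9112

4.9112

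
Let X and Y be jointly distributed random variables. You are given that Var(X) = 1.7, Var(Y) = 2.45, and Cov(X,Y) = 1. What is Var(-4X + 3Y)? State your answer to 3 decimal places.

Var(-4X + 3Y) = (-4)²·Var(X) + (3)²·Var(Y) + 2·(-4)·(3)·Cov(X,Y)
= 16·1.7 + 9·2.45 + -24·1 = 25.25

25.250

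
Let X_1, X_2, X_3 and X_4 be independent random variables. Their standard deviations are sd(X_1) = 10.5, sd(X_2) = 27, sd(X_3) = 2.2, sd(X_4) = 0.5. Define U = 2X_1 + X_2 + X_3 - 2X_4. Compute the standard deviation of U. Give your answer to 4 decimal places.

Var(X_1) = 110.25, Var(X_2) = 729, Var(X_3) = 4.84, Var(X_4) = 0.25
By independence, Var(U) = (2)²Var(X_1) + (1)²Var(X_2) + (1)²Var(X_3) + (-2)²Var(X_4)
= (2)²·110.25 + (1)²·729 + (1)²·4.84 + (-2)²·0.25 = 1175.84
sd(U) = √1175.84 ≈ 34.2905

34.2905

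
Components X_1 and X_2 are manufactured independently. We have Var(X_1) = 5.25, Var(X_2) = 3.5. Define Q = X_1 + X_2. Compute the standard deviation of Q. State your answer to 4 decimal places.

By independence, Var(Q) = (1)²Var(X_1) + (1)²Var(X_2)
= (1)²·5.25 + (1)²·3.5 = 8.75
sd(Q) = √8.75 ≈ 2.9580

2.9580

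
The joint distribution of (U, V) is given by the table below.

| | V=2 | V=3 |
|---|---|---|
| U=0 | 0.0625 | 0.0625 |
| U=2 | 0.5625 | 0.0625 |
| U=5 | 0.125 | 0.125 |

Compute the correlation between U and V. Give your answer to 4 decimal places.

0.1826

E[U] = 2.5,  E[V] = 2.25
E[UV] = 5.75
cov(U,V) = E[UV] − E[U]E[V] = 5.75 − (2.5)(2.25) = 0.125
Var(U) = 2.5,  Var(V) = 0.1875
ρ = 0.125 / √(2.5·0.1875) ≈ 0.1826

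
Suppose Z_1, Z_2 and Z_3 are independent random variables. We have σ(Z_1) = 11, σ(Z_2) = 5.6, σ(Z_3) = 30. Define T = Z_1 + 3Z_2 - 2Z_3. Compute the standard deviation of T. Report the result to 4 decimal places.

Var(Z_1) = 121, Var(Z_2) = 31.36, Var(Z_3) = 900
By independence, Var(T) = (1)²Var(Z_1) + (3)²Var(Z_2) + (-2)²Var(Z_3)
= (1)²·121 + (3)²·31.36 + (-2)²·900 = 4003.24
σ(T) = √4003.24 ≈ 63.2712

63.2712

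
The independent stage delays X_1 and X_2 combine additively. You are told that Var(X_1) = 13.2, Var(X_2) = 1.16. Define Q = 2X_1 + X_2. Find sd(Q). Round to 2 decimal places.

By independence, Var(Q) = (2)²Var(X_1) + (1)²Var(X_2)
= (2)²·13.2 + (1)²·1.16 = 53.96
sd(Q) = √53.96 ≈ 7.35

7.35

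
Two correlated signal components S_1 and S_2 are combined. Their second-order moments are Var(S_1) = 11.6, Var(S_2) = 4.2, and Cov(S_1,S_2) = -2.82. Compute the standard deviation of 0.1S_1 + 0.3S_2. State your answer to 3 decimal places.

Var(0.1S_1 + 0.3S_2) = (0.1)²·Var(S_1) + (0.3)²·Var(S_2) + 2·(0.1)·(0.3)·Cov(S_1,S_2)
= 0.01·11.6 + 0.09·4.2 + 0.06·-2.82 = 0.3248
σ(0.1S_1 + 0.3S_2) = √0.3248 ≈ 0.570

0.570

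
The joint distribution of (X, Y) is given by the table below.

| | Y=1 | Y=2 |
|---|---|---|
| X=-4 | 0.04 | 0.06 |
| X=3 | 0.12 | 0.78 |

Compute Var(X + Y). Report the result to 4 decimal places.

4.8804

E[X] = 2.3,  E[Y] = 1.84,  E[XY] = 4.4
Var(X) = 9.7 − (2.3)² = 4.41;  Var(Y) = 3.52 − (1.84)² = 0.1344
cov(X,Y) = 4.4 − (2.3)(1.84) = 0.168
Var(X + Y) = (1)²·4.41 + (1)²·0.1344 + 2·(1)·(1)·0.168 = 4.8804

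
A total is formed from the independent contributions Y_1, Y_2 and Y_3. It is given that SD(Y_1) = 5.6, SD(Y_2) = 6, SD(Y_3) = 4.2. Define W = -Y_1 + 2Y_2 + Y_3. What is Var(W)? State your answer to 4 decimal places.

193.0000

Var(Y_1) = 31.36, Var(Y_2) = 36, Var(Y_3) = 17.64
By independence, Var(W) = (-1)²Var(Y_1) + (2)²Var(Y_2) + (1)²Var(Y_3)
= (-1)²·31.36 + (2)²·36 + (1)²·17.64 = 193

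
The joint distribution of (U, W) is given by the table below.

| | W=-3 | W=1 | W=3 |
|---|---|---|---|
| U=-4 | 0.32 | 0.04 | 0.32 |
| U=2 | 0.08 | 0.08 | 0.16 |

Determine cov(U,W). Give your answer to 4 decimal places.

1.2288

E[U] = -2.08,  E[W] = 0.36
E[UW] = 0.48
cov(U,W) = E[UW] − E[U]E[W] = 0.48 − (-2.08)(0.36) = 1.2288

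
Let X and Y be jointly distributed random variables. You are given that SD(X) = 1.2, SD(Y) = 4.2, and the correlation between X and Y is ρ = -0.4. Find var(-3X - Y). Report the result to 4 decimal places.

var(X) = (1.2)² = 1.44;  var(Y) = (4.2)² = 17.64
Cov(X,Y) = ρ·SD(X)·SD(Y) = -0.4·1.2·4.2 = -2.016
var(-3X - Y) = (-3)²·var(X) + (-1)²·var(Y) + 2·(-3)·(-1)·Cov(X,Y)
= 9·1.44 + 1·17.64 + 6·-2.016 = 18.504

18.5040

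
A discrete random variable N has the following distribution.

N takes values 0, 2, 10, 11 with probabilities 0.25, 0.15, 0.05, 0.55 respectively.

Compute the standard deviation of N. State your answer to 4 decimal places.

5.0227

E[N] = (0)(0.25) + (2)(0.15) + (10)(0.05) + (11)(0.55) = 6.85
E[N²] = (0)²(0.25) + (2)²(0.15) + (10)²(0.05) + (11)²(0.55) = 72.15
Var(N) = E[N²] − (E[N])² = 72.15 − (6.85)² = 25.2275
sd(N) = √25.2275 ≈ 5.0227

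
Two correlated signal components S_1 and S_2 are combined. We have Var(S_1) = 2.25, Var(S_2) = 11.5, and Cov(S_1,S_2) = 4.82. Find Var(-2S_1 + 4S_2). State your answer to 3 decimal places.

115.880

Var(-2S_1 + 4S_2) = (-2)²·Var(S_1) + (4)²·Var(S_2) + 2·(-2)·(4)·Cov(S_1,S_2)
= 4·2.25 + 16·11.5 + -16·4.82 = 115.88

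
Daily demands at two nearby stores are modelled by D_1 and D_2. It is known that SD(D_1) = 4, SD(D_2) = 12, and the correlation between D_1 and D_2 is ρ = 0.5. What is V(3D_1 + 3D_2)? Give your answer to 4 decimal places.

V(D_1) = (4)² = 16;  V(D_2) = (12)² = 144
Cov(D_1,D_2) = ρ·SD(D_1)·SD(D_2) = 0.5·4·12 = 24
V(3D_1 + 3D_2) = (3)²·V(D_1) + (3)²·V(D_2) + 2·(3)·(3)·Cov(D_1,D_2)
= 9·16 + 9·144 + 18·24 = 1872

1872.0000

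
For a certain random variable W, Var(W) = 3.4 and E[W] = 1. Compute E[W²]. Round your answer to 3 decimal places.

4.400

E[W²] = Var(W) + (E[W])² = 3.4 + (1)² = 4.4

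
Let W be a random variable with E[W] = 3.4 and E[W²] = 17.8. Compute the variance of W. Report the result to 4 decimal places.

Var(W) = 17.8 − (3.4)² = 6.24

6.2400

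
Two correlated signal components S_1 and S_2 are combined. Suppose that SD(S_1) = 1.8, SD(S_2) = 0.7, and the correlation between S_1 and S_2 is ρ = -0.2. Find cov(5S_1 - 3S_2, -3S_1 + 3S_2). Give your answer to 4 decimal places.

Var(S_1) = (1.8)² = 3.24;  Var(S_2) = (0.7)² = 0.49
cov(S_1,S_2) = ρ·SD(S_1)·SD(S_2) = -0.2·1.8·0.7 = -0.252
cov(5S_1 - 3S_2, -3S_1 + 3S_2) = (5)(-3)Var(S_1) + (-3)(3)Var(S_2) + [(5)(3) + (-3)(-3)]cov(S_1,S_2)
= -15·3.24 + -9·0.49 + 24·-0.252 = -59.058

-59.0580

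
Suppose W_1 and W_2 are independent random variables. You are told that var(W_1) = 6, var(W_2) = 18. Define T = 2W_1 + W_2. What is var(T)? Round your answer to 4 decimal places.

By independence, var(T) = (2)²var(W_1) + (1)²var(W_2)
= (2)²·6 + (1)²·18 = 42

42.0000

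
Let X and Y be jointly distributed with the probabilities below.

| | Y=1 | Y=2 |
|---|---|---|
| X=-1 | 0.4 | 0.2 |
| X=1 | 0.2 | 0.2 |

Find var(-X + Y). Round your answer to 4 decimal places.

E[X] = -0.2,  E[Y] = 1.4,  E[XY] = -0.2
var(X) = 1 − (-0.2)² = 0.96;  var(Y) = 2.2 − (1.4)² = 0.24
Cov(X,Y) = -0.2 − (-0.2)(1.4) = 0.08
var(-X + Y) = (-1)²·0.96 + (1)²·0.24 + 2·(-1)·(1)·0.08 = 1.04

1.0400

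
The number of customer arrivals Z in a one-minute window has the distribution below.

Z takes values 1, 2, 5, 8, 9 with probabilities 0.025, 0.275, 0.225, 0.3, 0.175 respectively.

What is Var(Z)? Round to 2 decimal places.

7.92

E[Z] = (1)(0.025) + (2)(0.275) + (5)(0.225) + (8)(0.3) + (9)(0.175) = 5.675
E[Z²] = (1)²(0.025) + (2)²(0.275) + (5)²(0.225) + (8)²(0.3) + (9)²(0.175) = 40.125
Var(Z) = E[Z²] − (E[Z])² = 40.125 − (5.675)² = 7.919375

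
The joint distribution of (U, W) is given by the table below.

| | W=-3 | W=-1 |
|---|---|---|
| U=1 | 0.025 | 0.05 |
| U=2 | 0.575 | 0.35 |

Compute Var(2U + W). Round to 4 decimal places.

1.0775

E[U] = 1.925,  E[W] = -2.2,  E[UW] = -4.275
Var(U) = 3.775 − (1.925)² = 0.069375;  Var(W) = 5.8 − (-2.2)² = 0.96
Cov(U,W) = -4.275 − (1.925)(-2.2) = -0.04
Var(2U + W) = (2)²·0.069375 + (1)²·0.96 + 2·(2)·(1)·-0.04 = 1.0775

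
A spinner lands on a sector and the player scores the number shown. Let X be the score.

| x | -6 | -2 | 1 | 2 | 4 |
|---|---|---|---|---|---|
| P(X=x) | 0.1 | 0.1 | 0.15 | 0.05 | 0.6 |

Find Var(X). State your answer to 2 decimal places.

10.53

E[X] = (-6)(0.1) + (-2)(0.1) + (1)(0.15) + (2)(0.05) + (4)(0.6) = 1.85
E[X²] = (-6)²(0.1) + (-2)²(0.1) + (1)²(0.15) + (2)²(0.05) + (4)²(0.6) = 13.95
Var(X) = E[X²] − (E[X])² = 13.95 − (1.85)² = 10.5275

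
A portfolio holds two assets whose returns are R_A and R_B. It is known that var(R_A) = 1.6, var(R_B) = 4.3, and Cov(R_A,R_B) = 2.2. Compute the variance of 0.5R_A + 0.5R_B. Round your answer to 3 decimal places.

2.575

var(0.5R_A + 0.5R_B) = (0.5)²·var(R_A) + (0.5)²·var(R_B) + 2·(0.5)·(0.5)·Cov(R_A,R_B)
= 0.25·1.6 + 0.25·4.3 + 0.5·2.2 = 2.575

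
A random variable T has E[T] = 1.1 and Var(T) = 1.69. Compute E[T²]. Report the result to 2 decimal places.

2.90

E[T²] = Var(T) + (E[T])² = 1.69 + (1.1)² = 2.9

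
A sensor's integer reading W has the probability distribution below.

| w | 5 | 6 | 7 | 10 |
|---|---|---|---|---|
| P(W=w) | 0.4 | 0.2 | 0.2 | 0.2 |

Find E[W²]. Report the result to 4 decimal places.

47.0000

E[W²] = (5)²(0.4) + (6)²(0.2) + (7)²(0.2) + (10)²(0.2) = 47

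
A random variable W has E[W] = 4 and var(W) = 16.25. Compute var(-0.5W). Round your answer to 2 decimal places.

4.06

var(-0.5W) = (-0.5)²·var(W) = 0.25·16.25 = 4.0625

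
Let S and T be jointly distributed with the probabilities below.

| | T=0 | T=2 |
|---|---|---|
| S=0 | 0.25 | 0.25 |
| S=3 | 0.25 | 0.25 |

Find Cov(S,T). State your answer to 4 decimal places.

E[S] = 1.5,  E[T] = 1
E[ST] = 1.5
Cov(S,T) = E[ST] − E[S]E[T] = 1.5 − (1.5)(1) = 0

0.0000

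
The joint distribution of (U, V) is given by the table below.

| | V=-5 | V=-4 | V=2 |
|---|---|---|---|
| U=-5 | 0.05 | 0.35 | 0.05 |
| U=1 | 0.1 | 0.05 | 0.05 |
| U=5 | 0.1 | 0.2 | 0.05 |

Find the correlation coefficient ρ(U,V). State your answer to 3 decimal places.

0.014

E[U] = -0.3,  E[V] = -3.35
E[UV] = 1.15
Cov(U,V) = E[UV] − E[U]E[V] = 1.15 − (-0.3)(-3.35) = 0.145
var(U) = 20.11,  var(V) = 5.2275
ρ = 0.145 / √(20.11·5.2275) ≈ 0.014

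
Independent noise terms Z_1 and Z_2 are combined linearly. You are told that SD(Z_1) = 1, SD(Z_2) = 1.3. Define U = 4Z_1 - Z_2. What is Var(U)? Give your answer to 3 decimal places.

17.690

Var(Z_1) = 1, Var(Z_2) = 1.69
By independence, Var(U) = (4)²Var(Z_1) + (-1)²Var(Z_2)
= (4)²·1 + (-1)²·1.69 = 17.69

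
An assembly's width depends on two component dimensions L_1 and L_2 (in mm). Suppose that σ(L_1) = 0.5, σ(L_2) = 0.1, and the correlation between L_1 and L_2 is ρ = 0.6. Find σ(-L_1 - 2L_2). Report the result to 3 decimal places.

Var(L_1) = (0.5)² = 0.25;  Var(L_2) = (0.1)² = 0.01
Cov(L_1,L_2) = ρ·σ(L_1)·σ(L_2) = 0.6·0.5·0.1 = 0.03
Var(-L_1 - 2L_2) = (-1)²·Var(L_1) + (-2)²·Var(L_2) + 2·(-1)·(-2)·Cov(L_1,L_2)
= 1·0.25 + 4·0.01 + 4·0.03 = 0.41
σ(-L_1 - 2L_2) = √0.41 ≈ 0.640

0.640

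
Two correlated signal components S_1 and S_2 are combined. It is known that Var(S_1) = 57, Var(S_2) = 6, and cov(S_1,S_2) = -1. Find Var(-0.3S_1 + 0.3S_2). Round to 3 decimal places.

Var(-0.3S_1 + 0.3S_2) = (-0.3)²·Var(S_1) + (0.3)²·Var(S_2) + 2·(-0.3)·(0.3)·cov(S_1,S_2)
= 0.09·57 + 0.09·6 + -0.18·-1 = 5.85

5.850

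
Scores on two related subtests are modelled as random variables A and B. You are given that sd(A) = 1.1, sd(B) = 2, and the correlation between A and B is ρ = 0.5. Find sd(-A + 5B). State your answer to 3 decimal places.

9.498

Var(A) = (1.1)² = 1.21;  Var(B) = (2)² = 4
Cov(A,B) = ρ·sd(A)·sd(B) = 0.5·1.1·2 = 1.1
Var(-A + 5B) = (-1)²·Var(A) + (5)²·Var(B) + 2·(-1)·(5)·Cov(A,B)
= 1·1.21 + 25·4 + -10·1.1 = 90.21
sd(-A + 5B) = √90.21 ≈ 9.498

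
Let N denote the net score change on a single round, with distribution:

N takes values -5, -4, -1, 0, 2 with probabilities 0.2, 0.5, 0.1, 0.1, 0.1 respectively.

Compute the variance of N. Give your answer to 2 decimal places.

E[N] = (-5)(0.2) + (-4)(0.5) + (-1)(0.1) + (0)(0.1) + (2)(0.1) = -2.9
E[N²] = (-5)²(0.2) + (-4)²(0.5) + (-1)²(0.1) + (0)²(0.1) + (2)²(0.1) = 13.5
var(N) = E[N²] − (E[N])² = 13.5 − (-2.9)² = 5.09

5.09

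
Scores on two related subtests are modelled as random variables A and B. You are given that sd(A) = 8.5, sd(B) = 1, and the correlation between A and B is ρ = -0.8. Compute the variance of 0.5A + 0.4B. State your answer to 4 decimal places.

15.5025

Var(A) = (8.5)² = 72.25;  Var(B) = (1)² = 1
Cov(A,B) = ρ·sd(A)·sd(B) = -0.8·8.5·1 = -6.8
Var(0.5A + 0.4B) = (0.5)²·Var(A) + (0.4)²·Var(B) + 2·(0.5)·(0.4)·Cov(A,B)
= 0.25·72.25 + 0.16·1 + 0.4·-6.8 = 15.5025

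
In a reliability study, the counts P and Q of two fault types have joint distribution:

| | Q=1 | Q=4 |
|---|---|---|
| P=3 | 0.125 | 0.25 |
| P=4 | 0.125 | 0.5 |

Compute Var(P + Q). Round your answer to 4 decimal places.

E[P] = 3.625,  E[Q] = 3.25,  E[PQ] = 11.875
Var(P) = 13.375 − (3.625)² = 0.234375;  Var(Q) = 12.25 − (3.25)² = 1.6875
Cov(P,Q) = 11.875 − (3.625)(3.25) = 0.09375
Var(P + Q) = (1)²·0.234375 + (1)²·1.6875 + 2·(1)·(1)·0.09375 = 2.109375

2.1094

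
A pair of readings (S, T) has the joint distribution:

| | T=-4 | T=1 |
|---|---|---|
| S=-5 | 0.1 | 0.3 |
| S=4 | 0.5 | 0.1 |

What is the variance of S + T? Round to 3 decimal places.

E[S] = 0.4,  E[T] = -2,  E[ST] = -7.1
var(S) = 19.6 − (0.4)² = 19.44;  var(T) = 10 − (-2)² = 6
Cov(S,T) = -7.1 − (0.4)(-2) = -6.3
var(S + T) = (1)²·19.44 + (1)²·6 + 2·(1)·(1)·-6.3 = 12.84

12.840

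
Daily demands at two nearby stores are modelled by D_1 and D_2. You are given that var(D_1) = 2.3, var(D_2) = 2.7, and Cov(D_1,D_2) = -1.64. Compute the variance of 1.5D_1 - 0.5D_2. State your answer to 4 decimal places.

var(1.5D_1 - 0.5D_2) = (1.5)²·var(D_1) + (-0.5)²·var(D_2) + 2·(1.5)·(-0.5)·Cov(D_1,D_2)
= 2.25·2.3 + 0.25·2.7 + -1.5·-1.64 = 8.31

8.3100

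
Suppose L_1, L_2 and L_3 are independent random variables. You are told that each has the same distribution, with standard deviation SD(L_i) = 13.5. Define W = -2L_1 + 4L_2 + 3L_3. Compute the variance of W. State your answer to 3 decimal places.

Var(L_i) = (13.5)² = 182.25
By independence, Var(W) = (-2)²Var(L_1) + (4)²Var(L_2) + (3)²Var(L_3)
= (-2)²·182.25 + (4)²·182.25 + (3)²·182.25 = 5285.25

5285.250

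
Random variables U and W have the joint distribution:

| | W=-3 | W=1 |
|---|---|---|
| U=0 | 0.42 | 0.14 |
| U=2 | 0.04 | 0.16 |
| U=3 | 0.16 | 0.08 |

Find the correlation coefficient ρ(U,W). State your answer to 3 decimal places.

0.212

E[U] = 1.12,  E[W] = -1.48
E[UW] = -1.12
cov(U,W) = E[UW] − E[U]E[W] = -1.12 − (1.12)(-1.48) = 0.5376
Var(U) = 1.7056,  Var(W) = 3.7696
ρ = 0.5376 / √(1.7056·3.7696) ≈ 0.212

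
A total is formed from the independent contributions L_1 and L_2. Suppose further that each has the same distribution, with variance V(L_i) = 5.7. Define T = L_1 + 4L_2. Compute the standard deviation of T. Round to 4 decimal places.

By independence, V(T) = (1)²V(L_1) + (4)²V(L_2)
= (1)²·5.7 + (4)²·5.7 = 96.9
σ(T) = √96.9 ≈ 9.8438

9.8438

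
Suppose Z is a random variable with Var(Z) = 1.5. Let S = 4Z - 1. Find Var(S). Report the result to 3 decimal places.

Var(4Z - 1) = (4)²·Var(Z) = 16·1.5 = 24

24.000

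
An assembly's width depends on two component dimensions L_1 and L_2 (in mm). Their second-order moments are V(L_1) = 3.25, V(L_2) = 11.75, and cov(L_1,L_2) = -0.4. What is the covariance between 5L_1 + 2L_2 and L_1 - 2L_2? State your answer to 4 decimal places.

cov(5L_1 + 2L_2, L_1 - 2L_2) = (5)(1)V(L_1) + (2)(-2)V(L_2) + [(5)(-2) + (2)(1)]cov(L_1,L_2)
= 5·3.25 + -4·11.75 + -8·-0.4 = -27.55

-27.5500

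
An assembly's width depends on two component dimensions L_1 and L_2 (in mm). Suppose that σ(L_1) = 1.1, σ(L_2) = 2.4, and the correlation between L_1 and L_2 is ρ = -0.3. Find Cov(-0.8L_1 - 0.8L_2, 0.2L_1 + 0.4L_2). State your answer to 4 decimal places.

Var(L_1) = (1.1)² = 1.21;  Var(L_2) = (2.4)² = 5.76
Cov(L_1,L_2) = ρ·σ(L_1)·σ(L_2) = -0.3·1.1·2.4 = -0.792
Cov(-0.8L_1 - 0.8L_2, 0.2L_1 + 0.4L_2) = (-0.8)(0.2)Var(L_1) + (-0.8)(0.4)Var(L_2) + [(-0.8)(0.4) + (-0.8)(0.2)]Cov(L_1,L_2)
= -0.16·1.21 + -0.32·5.76 + -0.48·-0.792 = -1.65664

-1.6566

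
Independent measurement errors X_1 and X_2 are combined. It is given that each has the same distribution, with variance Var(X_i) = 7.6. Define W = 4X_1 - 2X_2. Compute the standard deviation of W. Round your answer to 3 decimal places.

By independence, Var(W) = (4)²Var(X_1) + (-2)²Var(X_2)
= (4)²·7.6 + (-2)²·7.6 = 152
σ(W) = √152 ≈ 12.329

12.329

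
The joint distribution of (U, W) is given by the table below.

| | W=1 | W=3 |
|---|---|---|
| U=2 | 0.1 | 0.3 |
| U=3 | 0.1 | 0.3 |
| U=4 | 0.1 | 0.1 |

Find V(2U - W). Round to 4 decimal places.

3.5600

E[U] = 2.8,  E[W] = 2.4,  E[UW] = 6.6
V(U) = 8.4 − (2.8)² = 0.56;  V(W) = 6.6 − (2.4)² = 0.84
cov(U,W) = 6.6 − (2.8)(2.4) = -0.12
V(2U - W) = (2)²·0.56 + (-1)²·0.84 + 2·(2)·(-1)·-0.12 = 3.56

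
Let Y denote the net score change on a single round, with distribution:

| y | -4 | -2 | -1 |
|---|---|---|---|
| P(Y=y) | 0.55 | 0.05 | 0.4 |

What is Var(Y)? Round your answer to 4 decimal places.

E[Y] = (-4)(0.55) + (-2)(0.05) + (-1)(0.4) = -2.7
E[Y²] = (-4)²(0.55) + (-2)²(0.05) + (-1)²(0.4) = 9.4
Var(Y) = E[Y²] − (E[Y])² = 9.4 − (-2.7)² = 2.11

2.1100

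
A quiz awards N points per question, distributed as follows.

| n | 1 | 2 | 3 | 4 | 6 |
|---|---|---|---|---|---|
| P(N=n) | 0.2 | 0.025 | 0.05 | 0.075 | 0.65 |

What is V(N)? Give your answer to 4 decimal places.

E[N] = (1)(0.2) + (2)(0.025) + (3)(0.05) + (4)(0.075) + (6)(0.65) = 4.6
E[N²] = (1)²(0.2) + (2)²(0.025) + (3)²(0.05) + (4)²(0.075) + (6)²(0.65) = 25.35
V(N) = E[N²] − (E[N])² = 25.35 − (4.6)² = 4.19

4.1900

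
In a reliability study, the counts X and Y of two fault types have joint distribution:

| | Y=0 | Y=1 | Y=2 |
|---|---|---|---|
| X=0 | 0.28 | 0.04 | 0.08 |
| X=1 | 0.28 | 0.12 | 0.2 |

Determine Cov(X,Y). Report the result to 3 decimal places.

0.088

E[X] = 0.6,  E[Y] = 0.72
E[XY] = 0.52
Cov(X,Y) = E[XY] − E[X]E[Y] = 0.52 − (0.6)(0.72) = 0.088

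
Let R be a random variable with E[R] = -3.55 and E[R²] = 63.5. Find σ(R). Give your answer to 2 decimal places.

Var(R) = 63.5 − (-3.55)² = 50.8975
σ(R) = √50.8975 ≈ 7.13

7.13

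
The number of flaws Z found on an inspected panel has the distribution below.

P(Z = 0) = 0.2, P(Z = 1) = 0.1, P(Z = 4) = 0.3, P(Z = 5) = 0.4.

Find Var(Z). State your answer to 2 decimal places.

E[Z] = (0)(0.2) + (1)(0.1) + (4)(0.3) + (5)(0.4) = 3.3
E[Z²] = (0)²(0.2) + (1)²(0.1) + (4)²(0.3) + (5)²(0.4) = 14.9
Var(Z) = E[Z²] − (E[Z])² = 14.9 − (3.3)² = 4.01

4.01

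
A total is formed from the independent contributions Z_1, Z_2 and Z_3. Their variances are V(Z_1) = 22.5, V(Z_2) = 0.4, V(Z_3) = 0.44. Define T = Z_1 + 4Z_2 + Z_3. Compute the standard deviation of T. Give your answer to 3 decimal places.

5.417

By independence, V(T) = (1)²V(Z_1) + (4)²V(Z_2) + (1)²V(Z_3)
= (1)²·22.5 + (4)²·0.4 + (1)²·0.44 = 29.34
SD(T) = √29.34 ≈ 5.417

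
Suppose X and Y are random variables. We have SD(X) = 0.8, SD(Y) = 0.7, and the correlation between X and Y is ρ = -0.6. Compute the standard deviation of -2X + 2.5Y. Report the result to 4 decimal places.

V(X) = (0.8)² = 0.64;  V(Y) = (0.7)² = 0.49
Cov(X,Y) = ρ·SD(X)·SD(Y) = -0.6·0.8·0.7 = -0.336
V(-2X + 2.5Y) = (-2)²·V(X) + (2.5)²·V(Y) + 2·(-2)·(2.5)·Cov(X,Y)
= 4·0.64 + 6.25·0.49 + -10·-0.336 = 8.9825
SD(-2X + 2.5Y) = √8.9825 ≈ 2.9971

2.9971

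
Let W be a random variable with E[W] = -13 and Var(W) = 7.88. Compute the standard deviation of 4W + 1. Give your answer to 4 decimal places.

11.2285

Var(4W + 1) = (4)²·7.88 = 126.08
sd(4W + 1) = √126.08 ≈ 11.2285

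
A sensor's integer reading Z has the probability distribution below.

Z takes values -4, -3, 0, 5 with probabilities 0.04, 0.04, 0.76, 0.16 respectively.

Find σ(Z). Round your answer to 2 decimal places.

E[Z] = (-4)(0.04) + (-3)(0.04) + (0)(0.76) + (5)(0.16) = 0.52
E[Z²] = (-4)²(0.04) + (-3)²(0.04) + (0)²(0.76) + (5)²(0.16) = 5
Var(Z) = E[Z²] − (E[Z])² = 5 − (0.52)² = 4.7296
σ(Z) = √4.7296 ≈ 2.17

2.17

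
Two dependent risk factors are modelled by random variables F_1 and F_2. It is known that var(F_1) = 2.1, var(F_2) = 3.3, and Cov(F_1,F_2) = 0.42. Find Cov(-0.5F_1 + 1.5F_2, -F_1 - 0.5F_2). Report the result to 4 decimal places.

-1.9500

Cov(-0.5F_1 + 1.5F_2, -F_1 - 0.5F_2) = (-0.5)(-1)var(F_1) + (1.5)(-0.5)var(F_2) + [(-0.5)(-0.5) + (1.5)(-1)]Cov(F_1,F_2)
= 0.5·2.1 + -0.75·3.3 + -1.25·0.42 = -1.95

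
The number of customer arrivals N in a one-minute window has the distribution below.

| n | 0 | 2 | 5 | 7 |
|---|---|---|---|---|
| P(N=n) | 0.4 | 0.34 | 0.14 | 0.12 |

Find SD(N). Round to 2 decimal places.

2.41

E[N] = (0)(0.4) + (2)(0.34) + (5)(0.14) + (7)(0.12) = 2.22
E[N²] = (0)²(0.4) + (2)²(0.34) + (5)²(0.14) + (7)²(0.12) = 10.74
V(N) = E[N²] − (E[N])² = 10.74 − (2.22)² = 5.8116
SD(N) = √5.8116 ≈ 2.41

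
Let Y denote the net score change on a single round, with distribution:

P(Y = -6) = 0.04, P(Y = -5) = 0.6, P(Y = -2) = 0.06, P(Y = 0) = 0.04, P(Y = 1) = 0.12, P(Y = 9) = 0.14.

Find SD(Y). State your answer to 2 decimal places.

E[Y] = (-6)(0.04) + (-5)(0.6) + (-2)(0.06) + (0)(0.04) + (1)(0.12) + (9)(0.14) = -1.98
E[Y²] = (-6)²(0.04) + (-5)²(0.6) + (-2)²(0.06) + (0)²(0.04) + (1)²(0.12) + (9)²(0.14) = 28.14
Var(Y) = E[Y²] − (E[Y])² = 28.14 − (-1.98)² = 24.2196
SD(Y) = √24.2196 ≈ 4.92

4.92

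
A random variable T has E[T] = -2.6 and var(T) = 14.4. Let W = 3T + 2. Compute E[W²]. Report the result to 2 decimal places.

163.24

E[3T + 2] = 3·-2.6 + 2 = -5.8
var(3T + 2) = (3)²·14.4 = 129.6
E[W²] = var(W) + (E[W])² = 129.6 + (-5.8)² = 163.24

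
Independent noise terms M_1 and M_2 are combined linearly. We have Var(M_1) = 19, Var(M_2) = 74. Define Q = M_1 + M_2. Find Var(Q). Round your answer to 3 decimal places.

93.000

By independence, Var(Q) = (1)²Var(M_1) + (1)²Var(M_2)
= (1)²·19 + (1)²·74 = 93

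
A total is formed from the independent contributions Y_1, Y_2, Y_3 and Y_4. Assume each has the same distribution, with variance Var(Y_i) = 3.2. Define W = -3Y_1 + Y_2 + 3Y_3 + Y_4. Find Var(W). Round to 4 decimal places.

64.0000

By independence, Var(W) = (-3)²Var(Y_1) + (1)²Var(Y_2) + (3)²Var(Y_3) + (1)²Var(Y_4)
= (-3)²·3.2 + (1)²·3.2 + (3)²·3.2 + (1)²·3.2 = 64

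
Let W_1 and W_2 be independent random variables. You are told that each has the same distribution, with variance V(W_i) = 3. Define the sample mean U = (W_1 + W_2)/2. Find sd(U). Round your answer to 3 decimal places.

By independence, V(U) = (0.5)²V(W_1) + (0.5)²V(W_2)
= (0.5)²·3 + (0.5)²·3 = 1.5
sd(U) = √1.5 ≈ 1.225

1.225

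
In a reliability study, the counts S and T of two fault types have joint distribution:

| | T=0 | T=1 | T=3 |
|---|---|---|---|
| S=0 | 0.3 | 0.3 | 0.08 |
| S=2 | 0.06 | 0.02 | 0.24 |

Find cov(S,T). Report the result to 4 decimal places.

E[S] = 0.64,  E[T] = 1.28
E[ST] = 1.48
cov(S,T) = E[ST] − E[S]E[T] = 1.48 − (0.64)(1.28) = 0.6608

0.6608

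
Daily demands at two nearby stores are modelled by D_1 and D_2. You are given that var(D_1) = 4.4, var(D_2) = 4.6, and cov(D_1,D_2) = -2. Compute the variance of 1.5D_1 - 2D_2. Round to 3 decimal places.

40.300

var(1.5D_1 - 2D_2) = (1.5)²·var(D_1) + (-2)²·var(D_2) + 2·(1.5)·(-2)·cov(D_1,D_2)
= 2.25·4.4 + 4·4.6 + -6·-2 = 40.3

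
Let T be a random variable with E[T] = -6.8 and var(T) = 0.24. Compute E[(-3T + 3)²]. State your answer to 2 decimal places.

E[-3T + 3] = -3·-6.8 + 3 = 23.4
var(-3T + 3) = (-3)²·0.24 = 2.16
E[(-3T + 3)²] = var((-3T + 3)) + (E[(-3T + 3)])² = 2.16 + (23.4)² = 549.72

549.72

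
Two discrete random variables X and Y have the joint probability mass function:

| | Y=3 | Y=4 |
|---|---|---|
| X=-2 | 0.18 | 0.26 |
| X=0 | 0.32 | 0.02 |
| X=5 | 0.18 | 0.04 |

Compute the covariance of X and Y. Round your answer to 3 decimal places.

E[X] = 0.22,  E[Y] = 3.32
E[XY] = 0.34
cov(X,Y) = E[XY] − E[X]E[Y] = 0.34 − (0.22)(3.32) = -0.3904

-0.390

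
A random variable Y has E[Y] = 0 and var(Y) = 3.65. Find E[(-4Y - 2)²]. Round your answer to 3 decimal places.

E[-4Y - 2] = -4·0 − 2 = -2
var(-4Y - 2) = (-4)²·3.65 = 58.4
E[(-4Y - 2)²] = var((-4Y - 2)) + (E[(-4Y - 2)])² = 58.4 + (-2)² = 62.4

62.400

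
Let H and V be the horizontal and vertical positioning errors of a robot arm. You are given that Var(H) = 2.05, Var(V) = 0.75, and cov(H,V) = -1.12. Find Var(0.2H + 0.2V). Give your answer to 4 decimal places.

Var(0.2H + 0.2V) = (0.2)²·Var(H) + (0.2)²·Var(V) + 2·(0.2)·(0.2)·cov(H,V)
= 0.04·2.05 + 0.04·0.75 + 0.08·-1.12 = 0.0224

0.0224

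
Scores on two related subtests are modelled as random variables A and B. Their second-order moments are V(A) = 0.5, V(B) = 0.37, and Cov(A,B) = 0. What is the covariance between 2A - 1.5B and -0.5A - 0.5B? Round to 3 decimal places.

Cov(2A - 1.5B, -0.5A - 0.5B) = (2)(-0.5)V(A) + (-1.5)(-0.5)V(B) + [(2)(-0.5) + (-1.5)(-0.5)]Cov(A,B)
= -1·0.5 + 0.75·0.37 + -0.25·0 = -0.2225

-0.223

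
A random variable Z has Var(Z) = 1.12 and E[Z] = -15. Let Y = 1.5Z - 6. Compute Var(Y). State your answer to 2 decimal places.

Var(1.5Z - 6) = (1.5)²·Var(Z) = 2.25·1.12 = 2.52

2.52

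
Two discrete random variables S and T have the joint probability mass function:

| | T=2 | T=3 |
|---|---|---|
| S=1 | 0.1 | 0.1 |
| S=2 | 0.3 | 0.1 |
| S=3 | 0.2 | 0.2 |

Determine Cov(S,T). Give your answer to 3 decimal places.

E[S] = 2.2,  E[T] = 2.4
E[ST] = 5.3
Cov(S,T) = E[ST] − E[S]E[T] = 5.3 − (2.2)(2.4) = 0.02

0.020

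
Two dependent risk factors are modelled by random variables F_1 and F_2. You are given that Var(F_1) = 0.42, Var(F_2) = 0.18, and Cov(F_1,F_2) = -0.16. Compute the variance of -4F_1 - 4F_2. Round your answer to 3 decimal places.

4.480

Var(-4F_1 - 4F_2) = (-4)²·Var(F_1) + (-4)²·Var(F_2) + 2·(-4)·(-4)·Cov(F_1,F_2)
= 16·0.42 + 16·0.18 + 32·-0.16 = 4.48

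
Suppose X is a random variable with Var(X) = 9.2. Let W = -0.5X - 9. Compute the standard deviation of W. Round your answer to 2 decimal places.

Var(-0.5X - 9) = (-0.5)²·9.2 = 2.3
SD(W) = √2.3 ≈ 1.52

1.52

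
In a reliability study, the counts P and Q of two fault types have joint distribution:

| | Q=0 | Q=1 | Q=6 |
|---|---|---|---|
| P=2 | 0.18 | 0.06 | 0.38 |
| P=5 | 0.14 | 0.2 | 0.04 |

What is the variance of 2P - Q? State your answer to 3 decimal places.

23.530

E[P] = 3.14,  E[Q] = 2.78,  E[PQ] = 6.88
V(P) = 11.98 − (3.14)² = 2.1204;  V(Q) = 15.38 − (2.78)² = 7.6516
cov(P,Q) = 6.88 − (3.14)(2.78) = -1.8492
V(2P - Q) = (2)²·2.1204 + (-1)²·7.6516 + 2·(2)·(-1)·-1.8492 = 23.53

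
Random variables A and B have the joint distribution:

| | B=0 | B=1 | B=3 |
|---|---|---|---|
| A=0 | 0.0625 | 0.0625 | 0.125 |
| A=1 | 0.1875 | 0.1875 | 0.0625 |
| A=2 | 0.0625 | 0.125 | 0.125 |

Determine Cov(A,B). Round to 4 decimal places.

-0.0195

E[A] = 1.0625,  E[B] = 1.3125
E[AB] = 1.375
Cov(A,B) = E[AB] − E[A]E[B] = 1.375 − (1.0625)(1.3125) = -0.01953125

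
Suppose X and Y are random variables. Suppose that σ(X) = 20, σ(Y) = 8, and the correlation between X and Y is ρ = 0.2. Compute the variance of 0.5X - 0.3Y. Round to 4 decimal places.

96.1600

Var(X) = (20)² = 400;  Var(Y) = (8)² = 64
cov(X,Y) = ρ·σ(X)·σ(Y) = 0.2·20·8 = 32
Var(0.5X - 0.3Y) = (0.5)²·Var(X) + (-0.3)²·Var(Y) + 2·(0.5)·(-0.3)·cov(X,Y)
= 0.25·400 + 0.09·64 + -0.3·32 = 96.16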